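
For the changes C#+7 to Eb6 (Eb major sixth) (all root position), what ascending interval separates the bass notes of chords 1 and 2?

diminished third

The roots are C# and Eb.
From C# to Eb: 2 semitones over a third = diminished.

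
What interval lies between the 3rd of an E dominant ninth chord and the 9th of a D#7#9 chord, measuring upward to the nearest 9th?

augmented sixth

E dominant ninth has G# as its 3rd, and D#7#9 has E## as its 9th.
From G# to E##: 10 semitones over a sixth = augmented.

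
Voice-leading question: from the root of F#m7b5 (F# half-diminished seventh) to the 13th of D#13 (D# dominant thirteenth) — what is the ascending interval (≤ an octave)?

A4

F#m7b5 (F# half-diminished seventh) has F# as its root, and D#13 (D# dominant thirteenth) has B# as its 13th.
F# up to B# is 6 semitones, a half step wider than a perfect fourth, so the interval is augmented.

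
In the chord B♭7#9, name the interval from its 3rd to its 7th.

diminished fifth

B♭7#9 (B♭ dominant seventh sharp nine) is spelled B♭, D, F, A♭, C♯.
The 3rd is D and the 7th is A♭.
From D to A♭: 6 semitones over a fifth = diminished.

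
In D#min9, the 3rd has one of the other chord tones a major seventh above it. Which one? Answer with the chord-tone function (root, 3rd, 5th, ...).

9th

Spelling the chord: D#–F#–A#–C#–E#.
The 3rd is F#. A major seventh above F# is E#.
E# is the chord's 9th.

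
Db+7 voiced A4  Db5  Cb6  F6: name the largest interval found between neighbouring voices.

Adjacent intervals: A4→Db5 = diminished fourth; Db5→Cb6 = minor seventh; Cb6→F6 = augmented fourth.
The largest is Db5 to Cb6, a minor seventh (10 semitones).

minor 7th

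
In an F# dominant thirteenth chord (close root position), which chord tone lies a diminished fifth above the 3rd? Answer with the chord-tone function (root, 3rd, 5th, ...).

F#13 (F# dominant thirteenth): F#–A#–C#–E–G#–D#.
The 3rd is A#. A diminished fifth above A# is E.
E is the chord's 7th.

7th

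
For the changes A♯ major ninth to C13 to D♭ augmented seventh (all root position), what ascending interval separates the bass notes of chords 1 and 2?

The roots are A♯ and C.
From A♯ to C: 2 semitones over a third = diminished.

diminished 3rd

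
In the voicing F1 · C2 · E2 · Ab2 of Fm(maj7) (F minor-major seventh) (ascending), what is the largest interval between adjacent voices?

perfect fifth

Adjacent intervals: F1→C2 = perfect fifth; C2→E2 = major third; E2→Ab2 = diminished fourth.
The largest is F1 to C2, a perfect fifth (7 semitones).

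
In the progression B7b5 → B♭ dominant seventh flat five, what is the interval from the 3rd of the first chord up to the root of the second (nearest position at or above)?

d6

B7b5 has D♯ as its 3rd, and B♭ dominant seventh flat five has B♭ as its root.
6 letter names make it a sixth; at 7 semitones (a whole step narrower than major) the quality is diminished.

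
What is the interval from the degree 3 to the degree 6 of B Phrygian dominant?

diminished 4th

B phrygian dominant: B C D# E F# G A.
Degree 3 = D#; 6th degree = G.
4 letter names make it a fourth; at 4 semitones (a half step narrower than perfect) the quality is diminished.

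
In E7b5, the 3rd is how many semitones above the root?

Spelling the chord: E G# Bb D.
E to G# is a major third: 4 semitones.

4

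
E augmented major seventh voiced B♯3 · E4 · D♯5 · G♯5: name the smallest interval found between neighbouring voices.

Adjacent intervals: B♯3→E4 = diminished fourth; E4→D♯5 = major seventh; D♯5→G♯5 = perfect fourth.
The smallest is B♯3 to E4, a diminished fourth (4 semitones).

diminished fourth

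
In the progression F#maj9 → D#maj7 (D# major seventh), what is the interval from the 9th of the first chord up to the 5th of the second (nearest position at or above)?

major second

F#maj9 has G# as its 9th, and D#maj7 (D# major seventh) has A# as its 5th.
From G# to A# is 2 semitones, exactly the major second.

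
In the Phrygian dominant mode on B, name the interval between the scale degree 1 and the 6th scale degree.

minor 6th

Spelling the Phrygian dominant mode on B: B C D# E F# G A.
So we need the interval from B up to G.
6 letter names make it a sixth; at 8 semitones (a half step narrower than major) the quality is minor.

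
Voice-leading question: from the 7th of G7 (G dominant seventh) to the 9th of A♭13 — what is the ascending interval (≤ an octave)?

G7 (G dominant seventh) has F as its 7th, and A♭13 has B♭ as its 9th.
From F to B♭ is 5 semitones, exactly the perfect fourth.

perfect 4th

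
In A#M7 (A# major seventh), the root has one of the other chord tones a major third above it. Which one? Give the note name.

C##

A# major seventh is spelled A#-C##-E#-G##.
The root is A#. A major third above A# is C##.
C## is the chord's 3rd.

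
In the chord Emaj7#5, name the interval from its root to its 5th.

A5

The chord tones of Emaj7#5 (E augmented major seventh) are E–G#–B#–D#.
So we need the interval from E up to B#.
5 letter names make it a fifth; at 8 semitones (a half step wider than perfect) the quality is augmented.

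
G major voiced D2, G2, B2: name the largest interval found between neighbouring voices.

Adjacent intervals: D2→G2 = perfect fourth; G2→B2 = major third.
The largest is D2 to G2, a perfect fourth (5 semitones).

perfect fourth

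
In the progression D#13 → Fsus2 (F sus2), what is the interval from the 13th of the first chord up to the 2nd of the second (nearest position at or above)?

The 13th of D#13 is B#; the 2nd of Fsus2 (F sus2) is G.
6 letter names make it a sixth; at 7 semitones (a whole step narrower than major) the quality is diminished.

diminished sixth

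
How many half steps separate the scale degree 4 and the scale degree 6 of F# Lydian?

The scale is F# G# A# B# C# D# E#.
B# up to D# is a minor third — 3 semitones.

3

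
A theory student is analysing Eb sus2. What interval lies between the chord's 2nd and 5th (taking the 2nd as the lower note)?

perfect 4th

The chord tones of Ebsus2 are Eb, F, Bb.
2nd = F; 5th = Bb.
From F to Bb is 5 semitones, exactly the perfect fourth.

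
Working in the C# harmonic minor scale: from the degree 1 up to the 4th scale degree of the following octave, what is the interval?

perfect 11th

The scale runs C# D# E F# G# A B#.
The degree 1 is C# and the scale degree 4 (up an octave) is F#.
Counting 11 letters and 17 half steps from C# gives a perfect eleventh.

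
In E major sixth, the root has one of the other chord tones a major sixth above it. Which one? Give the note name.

C#

The chord tones of E6 (E major sixth) are E–G♯–B–C♯.
The root is E. A major sixth above E is C♯.
C♯ is the chord's 6th.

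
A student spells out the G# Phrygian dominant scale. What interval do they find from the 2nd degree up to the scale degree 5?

G# phrygian dominant: G# A B# C# D# E F#.
That puts A below D#.
From A to D#: 6 semitones over a fourth = augmented.

augmented fourth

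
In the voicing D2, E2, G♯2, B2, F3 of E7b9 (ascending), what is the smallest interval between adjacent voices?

Adjacent intervals: D2→E2 = major second; E2→G♯2 = major third; G♯2→B2 = minor third; B2→F3 = diminished fifth.
The smallest is D2 to E2, a major second (2 semitones).

M2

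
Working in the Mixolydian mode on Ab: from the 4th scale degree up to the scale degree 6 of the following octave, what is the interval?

Ab mixolydian: Ab Bb C Db Eb F Gb.
The 4th scale degree is Db and the scale degree 6 (up an octave) is F.
Counting 10 letters and 16 half steps from Db gives a major tenth.

M10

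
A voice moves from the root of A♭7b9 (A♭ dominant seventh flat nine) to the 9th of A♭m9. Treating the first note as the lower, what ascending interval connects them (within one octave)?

The root of A♭7b9 (A♭ dominant seventh flat nine) is A♭; the 9th of A♭m9 is B♭.
Counting 2 letters and 2 half steps from A♭ gives a major second.

major second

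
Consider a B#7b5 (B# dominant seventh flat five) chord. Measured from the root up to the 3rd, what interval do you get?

major third

Spelling the chord: B#-D##-F#-A#.
The root is B# and the 3rd is D##.
B# up to D## spans 3 letter names and 4 semitones — a major third.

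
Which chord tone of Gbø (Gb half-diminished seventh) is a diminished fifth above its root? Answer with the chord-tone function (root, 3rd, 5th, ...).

The chord tones of Gbø7 are Gb–Bbb–Dbb–Fb.
The root is Gb. A diminished fifth above Gb is Dbb.
Dbb is the chord's 5th.

5th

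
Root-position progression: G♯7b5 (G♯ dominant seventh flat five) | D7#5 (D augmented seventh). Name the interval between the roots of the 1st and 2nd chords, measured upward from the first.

The roots are G♯ and D.
5 letter names make it a fifth; at 6 semitones (a half step narrower than perfect) the quality is diminished.

diminished fifth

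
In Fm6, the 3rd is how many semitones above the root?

Spelling the chord: F, Ab, C, D.
F to Ab is a minor third: 3 semitones.

3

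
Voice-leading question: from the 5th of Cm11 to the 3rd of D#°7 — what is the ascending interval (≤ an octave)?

major seventh

The 5th of Cm11 is G; the 3rd of D#°7 is F#.
G up to F# spans 7 letter names and 11 semitones — a major seventh.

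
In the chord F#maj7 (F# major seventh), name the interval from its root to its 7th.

F#M7: F#–A#–C#–E#.
The root is F# and the 7th is E#.
Counting 7 letters and 11 half steps from F# gives a major seventh.

major 7th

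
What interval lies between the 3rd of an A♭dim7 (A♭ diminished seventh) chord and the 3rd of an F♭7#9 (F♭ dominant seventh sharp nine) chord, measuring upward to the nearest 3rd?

The 3rd of A♭dim7 (A♭ diminished seventh) is C♭; the 3rd of F♭7#9 (F♭ dominant seventh sharp nine) is A♭.
From C♭ to A♭ is 9 semitones, exactly the major sixth.

major 6th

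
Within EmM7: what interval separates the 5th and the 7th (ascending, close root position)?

The chord tones of E minor-major seventh are E, G, B, D#.
5th = B; 7th = D#.
From B to D# is 4 semitones, exactly the major third.

major third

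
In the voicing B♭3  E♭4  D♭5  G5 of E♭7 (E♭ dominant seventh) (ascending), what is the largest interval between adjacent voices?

minor 7th

Adjacent intervals: B♭3→E♭4 = perfect fourth; E♭4→D♭5 = minor seventh; D♭5→G5 = augmented fourth.
The largest is E♭4 to D♭5, a minor seventh (10 semitones).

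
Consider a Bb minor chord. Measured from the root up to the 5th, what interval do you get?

Spelling the chord: Bb–Db–F.
Root = Bb; 5th = F.
Bb up to F spans 5 letter names and 7 semitones — a perfect fifth.

perfect 5th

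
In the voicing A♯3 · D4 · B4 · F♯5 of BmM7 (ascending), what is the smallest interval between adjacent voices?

d4

Adjacent intervals: A♯3→D4 = diminished fourth; D4→B4 = major sixth; B4→F♯5 = perfect fifth.
The smallest is A♯3 to D4, a diminished fourth (4 semitones).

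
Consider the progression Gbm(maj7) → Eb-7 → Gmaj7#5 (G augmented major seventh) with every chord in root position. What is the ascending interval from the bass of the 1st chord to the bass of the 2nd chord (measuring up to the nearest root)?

The roots are Gb and Eb.
From Gb to Eb is 9 semitones, exactly the major sixth.

major sixth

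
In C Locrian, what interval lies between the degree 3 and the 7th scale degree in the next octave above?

Spelling C Locrian: C D♭ E♭ F G♭ A♭ B♭.
Degree 3 = E♭; scale degree 7 (up an octave) = B♭.
From E♭ to B♭ is 19 semitones, exactly the perfect twelfth.

perfect twelfth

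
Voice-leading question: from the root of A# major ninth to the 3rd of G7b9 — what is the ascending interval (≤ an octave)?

minor second

A# major ninth has A# as its root, and G7b9 has B as its 3rd.
2 letter names make it a second; at 1 semitone (a half step narrower than major) the quality is minor.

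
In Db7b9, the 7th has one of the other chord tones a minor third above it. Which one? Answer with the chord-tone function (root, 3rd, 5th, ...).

9th

Db7b9 (Db dominant seventh flat nine): Db-F-Ab-Cb-Ebb.
The 7th is Cb. A minor third above Cb is Ebb.
Ebb is the chord's 9th.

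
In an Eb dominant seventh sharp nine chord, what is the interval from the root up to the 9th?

The chord tones of Eb7#9 (Eb dominant seventh sharp nine) are Eb, G, Bb, Db, F#.
The root is Eb and the 9th is F#.
Eb up to F# is 15 semitones, a half step wider than a major ninth, so the interval is augmented.

augmented ninth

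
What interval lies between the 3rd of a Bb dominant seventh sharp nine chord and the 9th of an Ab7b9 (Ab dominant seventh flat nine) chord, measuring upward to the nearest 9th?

diminished 6th

Bb dominant seventh sharp nine has D as its 3rd, and Ab7b9 (Ab dominant seventh flat nine) has Bbb as its 9th.
D up to Bbb is 7 semitones, a whole step narrower than a major sixth, so the interval is diminished.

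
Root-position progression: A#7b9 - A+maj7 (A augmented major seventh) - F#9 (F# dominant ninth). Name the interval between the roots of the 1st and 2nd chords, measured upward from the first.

diminished 8th

The roots are A# and A.
A# up to A is 11 semitones, a half step narrower than a perfect octave, so the interval is diminished.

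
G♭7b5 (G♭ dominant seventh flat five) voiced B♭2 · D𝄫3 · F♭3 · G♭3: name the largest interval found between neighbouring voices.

major third

Adjacent intervals: B♭2→D𝄫3 = diminished third; D𝄫3→F♭3 = major third; F♭3→G♭3 = major second.
The largest is D𝄫3 to F♭3, a major third (4 semitones).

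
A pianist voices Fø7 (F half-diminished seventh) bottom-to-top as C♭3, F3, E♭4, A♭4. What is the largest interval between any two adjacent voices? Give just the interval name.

Adjacent intervals: C♭3→F3 = augmented fourth; F3→E♭4 = minor seventh; E♭4→A♭4 = perfect fourth.
The largest is F3 to E♭4, a minor seventh (10 semitones).

minor seventh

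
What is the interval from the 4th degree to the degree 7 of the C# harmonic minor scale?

Spelling the C# harmonic minor scale: C# D# E F# G# A B#.
So we need the interval from F# up to B#.
F# up to B# is 6 semitones, a half step wider than a perfect fourth, so the interval is augmented.

augmented fourth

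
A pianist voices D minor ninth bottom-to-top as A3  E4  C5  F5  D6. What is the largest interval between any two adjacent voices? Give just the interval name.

Adjacent intervals: A3→E4 = perfect fifth; E4→C5 = minor sixth; C5→F5 = perfect fourth; F5→D6 = major sixth.
The largest is F5 to D6, a major sixth (9 semitones).

major 6th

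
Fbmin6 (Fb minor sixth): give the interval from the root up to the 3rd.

minor third

Spelling the chord: Fb, Abb, Cb, Db.
Root = Fb; 3rd = Abb.
From Fb to Abb: 3 semitones over a third = minor.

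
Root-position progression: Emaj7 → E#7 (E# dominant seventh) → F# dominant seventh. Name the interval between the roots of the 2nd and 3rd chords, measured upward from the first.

minor second

The roots are E# and F#.
E# up to F# is 1 semitone, a half step narrower than a major second, so the interval is minor.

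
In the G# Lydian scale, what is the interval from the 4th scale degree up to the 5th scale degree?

minor second

Spelling the G# Lydian scale: G# A# B# C## D# E# F##.
So we need the interval from C## up to D#.
From C## to D#: 1 semitone over a second = minor.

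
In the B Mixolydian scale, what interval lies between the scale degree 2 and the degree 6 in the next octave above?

The scale runs B C# D# E F# G# A.
That puts C# below G#.
From C# to G# is 19 semitones, exactly the perfect twelfth.

perfect twelfth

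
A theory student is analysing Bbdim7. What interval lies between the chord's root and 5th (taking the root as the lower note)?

Bb°7: Bb, Db, Fb, Abb.
So we need the interval from Bb up to Fb.
From Bb to Fb: 6 semitones over a fifth = diminished.

diminished fifth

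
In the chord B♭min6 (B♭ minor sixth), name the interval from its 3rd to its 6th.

augmented fourth

The chord tones of B♭min6 are B♭–D♭–F–G.
The 3rd is D♭ and the 6th is G.
D♭ up to G is 6 semitones, a half step wider than a perfect fourth, so the interval is augmented.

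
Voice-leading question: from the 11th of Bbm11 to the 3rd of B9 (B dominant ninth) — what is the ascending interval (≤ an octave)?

augmented seventh

Bbm11 has Eb as its 11th, and B9 (B dominant ninth) has D# as its 3rd.
7 letter names make it a seventh; at 12 semitones (a half step wider than major) the quality is augmented.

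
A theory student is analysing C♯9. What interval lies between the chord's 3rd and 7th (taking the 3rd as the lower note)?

d5

The chord tones of C♯ dominant ninth are C♯, E♯, G♯, B, D♯.
That puts E♯ below B.
5 letter names make it a fifth; at 6 semitones (a half step narrower than perfect) the quality is diminished.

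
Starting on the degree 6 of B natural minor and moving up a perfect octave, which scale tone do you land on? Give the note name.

G

The scale is B C# D E F# G A.
The degree 6 is G; a perfect octave above that is G — scale degree 6.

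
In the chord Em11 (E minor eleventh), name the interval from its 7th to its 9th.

major third

The chord tones of Em11 are E–G–B–D–F#–A.
So we need the interval from D up to F#.
From D to F# is 4 semitones, exactly the major third.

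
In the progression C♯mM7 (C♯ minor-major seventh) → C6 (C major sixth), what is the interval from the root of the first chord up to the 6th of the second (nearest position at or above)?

The root of C♯mM7 (C♯ minor-major seventh) is C♯; the 6th of C6 (C major sixth) is A.
C♯ up to A is 8 semitones, a half step narrower than a major sixth, so the interval is minor.

minor sixth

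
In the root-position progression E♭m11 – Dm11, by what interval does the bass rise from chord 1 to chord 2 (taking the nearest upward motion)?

The roots are E♭ and D.
From E♭ to D is 11 semitones, exactly the major seventh.

M7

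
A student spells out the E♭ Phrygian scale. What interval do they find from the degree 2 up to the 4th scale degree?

M3

Spelling the E♭ Phrygian scale: E♭ F♭ G♭ A♭ B♭ C♭ D♭.
The degree 2 is F♭ and the 4th degree is A♭.
From F♭ to A♭ is 4 semitones, exactly the major third.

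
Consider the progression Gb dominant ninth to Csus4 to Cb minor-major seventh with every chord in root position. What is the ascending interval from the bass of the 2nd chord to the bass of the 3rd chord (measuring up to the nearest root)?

d8

The roots are C and Cb.
From C to Cb: 11 semitones over an octave = diminished.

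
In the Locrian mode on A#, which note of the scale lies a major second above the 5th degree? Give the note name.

The scale is A# B C# D# E F# G#.
The 5th degree is E; a major second above that is F# — scale degree 6.

F#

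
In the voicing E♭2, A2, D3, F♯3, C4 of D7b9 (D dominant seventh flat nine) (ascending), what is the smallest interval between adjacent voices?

Adjacent intervals: E♭2→A2 = augmented fourth; A2→D3 = perfect fourth; D3→F♯3 = major third; F♯3→C4 = diminished fifth.
The smallest is D3 to F♯3, a major third (4 semitones).

major third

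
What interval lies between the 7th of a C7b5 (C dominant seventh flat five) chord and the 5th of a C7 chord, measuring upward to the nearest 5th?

C7b5 (C dominant seventh flat five) has Bb as its 7th, and C7 has G as its 5th.
From Bb to G is 9 semitones, exactly the major sixth.

major sixth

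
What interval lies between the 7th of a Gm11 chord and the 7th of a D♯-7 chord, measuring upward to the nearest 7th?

augmented 5th

Gm11 has F as its 7th, and D♯-7 has C♯ as its 7th.
From F to C♯: 8 semitones over a fifth = augmented.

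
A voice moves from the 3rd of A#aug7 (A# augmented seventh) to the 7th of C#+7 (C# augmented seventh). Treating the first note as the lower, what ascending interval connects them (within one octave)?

A#aug7 (A# augmented seventh) has C## as its 3rd, and C#+7 (C# augmented seventh) has B as its 7th.
C## up to B is 9 semitones, a whole step narrower than a major seventh, so the interval is diminished.

d7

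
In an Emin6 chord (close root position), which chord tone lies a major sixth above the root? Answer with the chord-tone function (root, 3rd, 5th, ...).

E minor sixth: E G B C♯.
The root is E. A major sixth above E is C♯.
C♯ is the chord's 6th.

6th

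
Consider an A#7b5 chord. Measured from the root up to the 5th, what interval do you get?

diminished fifth

A# dominant seventh flat five: A# C## E G#.
Root = A#; 5th = E.
5 letter names make it a fifth; at 6 semitones (a half step narrower than perfect) the quality is diminished.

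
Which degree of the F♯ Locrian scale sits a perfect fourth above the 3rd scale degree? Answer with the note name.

D

The scale is F♯ G A B C D E.
The 3rd scale degree is A; a perfect fourth above that is D — scale degree 6.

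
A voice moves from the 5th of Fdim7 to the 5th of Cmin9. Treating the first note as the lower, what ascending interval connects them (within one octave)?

Fdim7 has C♭ as its 5th, and Cmin9 has G as its 5th.
From C♭ to G: 8 semitones over a fifth = augmented.

augmented fifth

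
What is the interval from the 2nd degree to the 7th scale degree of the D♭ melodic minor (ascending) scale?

The scale runs D♭ E♭ F♭ G♭ A♭ B♭ C.
So we need the interval from E♭ up to C.
From E♭ to C is 9 semitones, exactly the major sixth.

major sixth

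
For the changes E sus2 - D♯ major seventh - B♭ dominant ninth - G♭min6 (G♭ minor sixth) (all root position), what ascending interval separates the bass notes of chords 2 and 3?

The roots are D♯ and B♭.
6 letter names make it a sixth; at 7 semitones (a whole step narrower than major) the quality is diminished.

diminished 6th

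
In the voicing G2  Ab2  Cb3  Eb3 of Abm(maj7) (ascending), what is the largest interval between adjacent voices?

major third

Adjacent intervals: G2→Ab2 = minor second; Ab2→Cb3 = minor third; Cb3→Eb3 = major third.
The largest is Cb3 to Eb3, a major third (4 semitones).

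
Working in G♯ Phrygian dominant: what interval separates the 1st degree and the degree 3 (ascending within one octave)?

M3

Spelling G♯ Phrygian dominant: G♯ A B♯ C♯ D♯ E F♯.
The 1st degree is G♯ and the 3rd degree is B♯.
From G♯ to B♯ is 4 semitones, exactly the major third.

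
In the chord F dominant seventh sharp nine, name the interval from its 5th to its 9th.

augmented fifth

F dominant seventh sharp nine: F-A-C-Eb-G#.
5th = C; 9th = G#.
C up to G# is 8 semitones, a half step wider than a perfect fifth, so the interval is augmented.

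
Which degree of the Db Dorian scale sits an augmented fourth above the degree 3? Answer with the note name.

Bb

The scale is Db Eb Fb Gb Ab Bb Cb.
The degree 3 is Fb; an augmented fourth above that is Bb — scale degree 6.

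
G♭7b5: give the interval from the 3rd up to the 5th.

The chord tones of G♭7b5 (G♭ dominant seventh flat five) are G♭ B♭ D𝄫 F♭.
So we need the interval from B♭ up to D𝄫.
From B♭ to D𝄫: 2 semitones over a third = diminished.

diminished third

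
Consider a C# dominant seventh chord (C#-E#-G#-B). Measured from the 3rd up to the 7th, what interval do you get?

The 3rd is E# and the 7th is B.
E# up to B is 6 semitones, a half step narrower than a perfect fifth, so the interval is diminished.

d5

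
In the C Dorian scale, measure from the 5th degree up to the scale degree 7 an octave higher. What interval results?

Spelling the C Dorian scale: C D Eb F G A Bb.
5th degree = G; scale degree 7 (up an octave) = Bb.
G up to Bb is 15 semitones, a half step narrower than a major tenth, so the interval is minor.

minor tenth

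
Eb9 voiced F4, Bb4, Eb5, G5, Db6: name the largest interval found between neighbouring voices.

diminished fifth

Adjacent intervals: F4→Bb4 = perfect fourth; Bb4→Eb5 = perfect fourth; Eb5→G5 = major third; G5→Db6 = diminished fifth.
The largest is G5 to Db6, a diminished fifth (6 semitones).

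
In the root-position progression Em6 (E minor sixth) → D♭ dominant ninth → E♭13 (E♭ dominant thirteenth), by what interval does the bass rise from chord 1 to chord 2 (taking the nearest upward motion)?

diminished seventh

The roots are E and D♭.
E up to D♭ is 9 semitones, a whole step narrower than a major seventh, so the interval is diminished.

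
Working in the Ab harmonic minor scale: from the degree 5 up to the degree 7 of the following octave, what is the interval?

The scale runs Ab Bb Cb Db Eb Fb G.
That puts Eb below G.
Eb up to G spans 10 letter names and 16 semitones — a major tenth.

major 10th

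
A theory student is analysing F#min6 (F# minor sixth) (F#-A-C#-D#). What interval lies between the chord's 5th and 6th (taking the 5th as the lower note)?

That puts C# below D#.
C# up to D# spans 2 letter names and 2 semitones — a major second.

major second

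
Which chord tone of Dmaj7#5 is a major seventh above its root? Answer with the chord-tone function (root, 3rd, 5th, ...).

7th

D augmented major seventh: D-F#-A#-C#.
The root is D. A major seventh above D is C#.
C# is the chord's 7th.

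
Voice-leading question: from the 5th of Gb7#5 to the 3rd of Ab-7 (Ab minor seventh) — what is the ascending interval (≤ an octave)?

The 5th of Gb7#5 is D; the 3rd of Ab-7 (Ab minor seventh) is Cb.
7 letter names make it a seventh; at 9 semitones (a whole step narrower than major) the quality is diminished.

diminished 7th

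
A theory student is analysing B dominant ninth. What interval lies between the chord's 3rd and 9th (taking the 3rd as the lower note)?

B9: B–D#–F#–A–C#.
3rd = D#; 9th = C#.
D# up to C# is 10 semitones, a half step narrower than a major seventh, so the interval is minor.

minor 7th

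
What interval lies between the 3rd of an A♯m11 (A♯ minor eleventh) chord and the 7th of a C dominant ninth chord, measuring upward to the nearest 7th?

diminished seventh

The 3rd of A♯m11 (A♯ minor eleventh) is C♯; the 7th of C dominant ninth is B♭.
C♯ up to B♭ is 9 semitones, a whole step narrower than a major seventh, so the interval is diminished.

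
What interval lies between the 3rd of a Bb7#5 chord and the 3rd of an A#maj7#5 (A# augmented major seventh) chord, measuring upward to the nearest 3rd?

Bb7#5 has D as its 3rd, and A#maj7#5 (A# augmented major seventh) has C## as its 3rd.
From D to C##: 12 semitones over a seventh = augmented.

augmented seventh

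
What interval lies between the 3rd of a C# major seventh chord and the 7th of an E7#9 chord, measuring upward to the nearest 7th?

diminished seventh

The 3rd of C# major seventh is E#; the 7th of E7#9 is D.
7 letter names make it a seventh; at 9 semitones (a whole step narrower than major) the quality is diminished.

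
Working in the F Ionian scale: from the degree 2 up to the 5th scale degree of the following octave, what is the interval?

perfect eleventh

The scale runs F G A Bb C D E.
So we need the interval from G up to C.
G up to C spans 11 letter names and 17 semitones — a perfect eleventh.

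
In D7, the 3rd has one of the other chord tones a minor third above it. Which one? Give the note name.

Spelling the chord: D-F#-A-C.
The 3rd is F#. A minor third above F# is A.
A is the chord's 5th.

A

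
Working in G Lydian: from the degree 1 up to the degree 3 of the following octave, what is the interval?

The scale runs G A B C♯ D E F♯.
That puts G below B.
G up to B spans 10 letter names and 16 semitones — a major tenth.

major tenth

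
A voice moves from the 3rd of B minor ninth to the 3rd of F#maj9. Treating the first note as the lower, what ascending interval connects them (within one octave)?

The 3rd of B minor ninth is D; the 3rd of F#maj9 is A#.
5 letter names make it a fifth; at 8 semitones (a half step wider than perfect) the quality is augmented.

augmented fifth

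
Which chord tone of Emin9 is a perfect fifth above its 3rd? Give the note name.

Em9: E, G, B, D, F#.
The 3rd is G. A perfect fifth above G is D.
D is the chord's 7th.

D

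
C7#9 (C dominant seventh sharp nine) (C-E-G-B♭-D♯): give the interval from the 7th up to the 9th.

The 7th is B♭ and the 9th is D♯.
3 letter names make it a third; at 5 semitones (a half step wider than major) the quality is augmented.

augmented 3rd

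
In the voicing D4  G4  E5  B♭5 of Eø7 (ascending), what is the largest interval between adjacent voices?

M6

Adjacent intervals: D4→G4 = perfect fourth; G4→E5 = major sixth; E5→B♭5 = diminished fifth.
The largest is G4 to E5, a major sixth (9 semitones).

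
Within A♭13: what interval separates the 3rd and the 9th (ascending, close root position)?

Spelling the chord: A♭–C–E♭–G♭–B♭–F.
So we need the interval from C up to B♭.
C up to B♭ is 10 semitones, a half step narrower than a major seventh, so the interval is minor.

minor 7th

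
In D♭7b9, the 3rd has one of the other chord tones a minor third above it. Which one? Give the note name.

Ab

Spelling the chord: D♭ F A♭ C♭ E𝄫.
The 3rd is F. A minor third above F is A♭.
A♭ is the chord's 5th.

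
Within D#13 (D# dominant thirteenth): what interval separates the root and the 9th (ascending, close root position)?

major 9th

D#13 (D# dominant thirteenth): D#–F##–A#–C#–E#–B#.
Root = D#; 9th = E#.
Counting 9 letters and 14 half steps from D# gives a major ninth.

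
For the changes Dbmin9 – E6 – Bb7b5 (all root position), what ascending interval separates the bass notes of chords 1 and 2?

The roots are Db and E.
2 letter names make it a second; at 3 semitones (a half step wider than major) the quality is augmented.

augmented second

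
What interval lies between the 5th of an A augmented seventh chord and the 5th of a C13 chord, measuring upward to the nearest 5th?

diminished 3rd

A augmented seventh has E♯ as its 5th, and C13 has G as its 5th.
3 letter names make it a third; at 2 semitones (a whole step narrower than major) the quality is diminished.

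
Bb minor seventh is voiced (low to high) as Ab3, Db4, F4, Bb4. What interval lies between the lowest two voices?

P4

Those voices are Ab3 and Db4.
From Ab to Db is 5 semitones, exactly the perfect fourth.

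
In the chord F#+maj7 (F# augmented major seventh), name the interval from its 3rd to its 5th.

F#maj7#5 (F# augmented major seventh): F# A# C## E#.
The 3rd is A# and the 5th is C##.
From A# to C## is 4 semitones, exactly the major third.

major 3rd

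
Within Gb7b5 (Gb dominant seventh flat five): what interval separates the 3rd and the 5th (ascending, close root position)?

diminished third

Spelling the chord: Gb-Bb-Dbb-Fb.
3rd = Bb; 5th = Dbb.
From Bb to Dbb: 2 semitones over a third = diminished.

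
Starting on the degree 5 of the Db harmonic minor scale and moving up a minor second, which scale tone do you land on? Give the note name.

The scale is Db Eb Fb Gb Ab Bbb C.
The degree 5 is Ab; a minor second above that is Bbb — scale degree 6.

Bbb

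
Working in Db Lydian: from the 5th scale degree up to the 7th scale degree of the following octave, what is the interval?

M10

Spelling Db Lydian: Db Eb F G Ab Bb C.
So we need the interval from Ab up to C.
From Ab to C is 16 semitones, exactly the major tenth.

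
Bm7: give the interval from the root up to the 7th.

m7

Spelling the chord: B D F# A.
The root is B and the 7th is A.
7 letter names make it a seventh; at 10 semitones (a half step narrower than major) the quality is minor.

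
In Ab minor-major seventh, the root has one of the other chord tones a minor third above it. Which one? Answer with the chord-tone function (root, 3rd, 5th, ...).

3rd

AbmM7 is spelled Ab, Cb, Eb, G.
The root is Ab. A minor third above Ab is Cb.
Cb is the chord's 3rd.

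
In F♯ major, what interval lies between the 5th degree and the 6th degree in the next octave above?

F♯ major: F♯ G♯ A♯ B C♯ D♯ E♯.
That puts C♯ below D♯.
Counting 9 letters and 14 half steps from C♯ gives a major ninth.

major ninth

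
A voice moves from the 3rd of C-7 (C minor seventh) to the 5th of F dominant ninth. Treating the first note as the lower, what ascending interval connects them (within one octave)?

M6

The 3rd of C-7 (C minor seventh) is E♭; the 5th of F dominant ninth is C.
E♭ up to C spans 6 letter names and 9 semitones — a major sixth.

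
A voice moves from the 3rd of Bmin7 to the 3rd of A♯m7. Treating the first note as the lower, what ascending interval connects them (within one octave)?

Bmin7 has D as its 3rd, and A♯m7 has C♯ as its 3rd.
Counting 7 letters and 11 half steps from D gives a major seventh.

major seventh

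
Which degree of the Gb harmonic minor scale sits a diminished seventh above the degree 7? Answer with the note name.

The scale is Gb Ab Bbb Cb Db Ebb F.
The degree 7 is F; a diminished seventh above that is Ebb — scale degree 6.

Ebb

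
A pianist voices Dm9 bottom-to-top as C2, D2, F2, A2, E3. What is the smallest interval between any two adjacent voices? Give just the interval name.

Adjacent intervals: C2→D2 = major second; D2→F2 = minor third; F2→A2 = major third; A2→E3 = perfect fifth.
The smallest is C2 to D2, a major second (2 semitones).

major second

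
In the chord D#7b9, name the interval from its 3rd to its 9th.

D#7b9 is spelled D#, F##, A#, C#, E.
So we need the interval from F## up to E.
From F## to E: 9 semitones over a seventh = diminished.

diminished seventh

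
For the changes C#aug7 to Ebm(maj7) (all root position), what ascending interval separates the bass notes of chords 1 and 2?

The roots are C# and Eb.
C# up to Eb is 2 semitones, a whole step narrower than a major third, so the interval is diminished.

diminished 3rd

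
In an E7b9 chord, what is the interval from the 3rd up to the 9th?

E7b9 (E dominant seventh flat nine) is spelled E, G#, B, D, F.
So we need the interval from G# up to F.
G# up to F is 9 semitones, a whole step narrower than a major seventh, so the interval is diminished.

diminished seventh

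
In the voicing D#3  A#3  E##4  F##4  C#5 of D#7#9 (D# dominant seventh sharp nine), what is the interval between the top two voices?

diminished fifth

Those voices are F##4 and C#5.
From F## to C#: 6 semitones over a fifth = diminished.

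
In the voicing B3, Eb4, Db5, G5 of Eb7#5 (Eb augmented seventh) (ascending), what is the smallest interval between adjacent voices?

diminished 4th

Adjacent intervals: B3→Eb4 = diminished fourth; Eb4→Db5 = minor seventh; Db5→G5 = augmented fourth.
The smallest is B3 to Eb4, a diminished fourth (4 semitones).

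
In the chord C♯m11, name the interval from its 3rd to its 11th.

C♯m11: C♯ E G♯ B D♯ F♯.
So we need the interval from E up to F♯.
From E to F♯ is 14 semitones, exactly the major ninth.

M9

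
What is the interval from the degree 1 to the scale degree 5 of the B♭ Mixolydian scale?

B♭ mixolydian: B♭ C D E♭ F G A♭.
Degree 1 = B♭; 5th degree = F.
Counting 5 letters and 7 half steps from B♭ gives a perfect fifth.

perfect fifth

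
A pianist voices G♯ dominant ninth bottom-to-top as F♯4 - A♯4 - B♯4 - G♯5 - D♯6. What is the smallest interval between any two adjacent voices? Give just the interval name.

Adjacent intervals: F♯4→A♯4 = major third; A♯4→B♯4 = major second; B♯4→G♯5 = minor sixth; G♯5→D♯6 = perfect fifth.
The smallest is A♯4 to B♯4, a major second (2 semitones).

major second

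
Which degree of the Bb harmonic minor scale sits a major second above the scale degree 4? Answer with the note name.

The scale is Bb C Db Eb F Gb A.
The scale degree 4 is Eb; a major second above that is F — scale degree 5.

F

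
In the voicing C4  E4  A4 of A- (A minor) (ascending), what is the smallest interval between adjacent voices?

major 3rd

Adjacent intervals: C4→E4 = major third; E4→A4 = perfect fourth.
The smallest is C4 to E4, a major third (4 semitones).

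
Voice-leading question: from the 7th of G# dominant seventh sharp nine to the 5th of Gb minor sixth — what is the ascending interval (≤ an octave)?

The 7th of G# dominant seventh sharp nine is F#; the 5th of Gb minor sixth is Db.
F# up to Db is 7 semitones, a whole step narrower than a major sixth, so the interval is diminished.

diminished sixth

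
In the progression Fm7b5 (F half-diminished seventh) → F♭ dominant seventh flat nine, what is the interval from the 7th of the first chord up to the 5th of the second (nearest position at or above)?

m6

Fm7b5 (F half-diminished seventh) has E♭ as its 7th, and F♭ dominant seventh flat nine has C♭ as its 5th.
6 letter names make it a sixth; at 8 semitones (a half step narrower than major) the quality is minor.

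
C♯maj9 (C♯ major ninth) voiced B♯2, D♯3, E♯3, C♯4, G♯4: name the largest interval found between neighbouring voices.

Adjacent intervals: B♯2→D♯3 = minor third; D♯3→E♯3 = major second; E♯3→C♯4 = minor sixth; C♯4→G♯4 = perfect fifth.
The largest is E♯3 to C♯4, a minor sixth (8 semitones).

minor sixth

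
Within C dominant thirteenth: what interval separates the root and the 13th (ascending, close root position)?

C13 (C dominant thirteenth): C E G B♭ D A.
Root = C; 13th = A.
From C to A is 21 semitones, exactly the major thirteenth.

major thirteenth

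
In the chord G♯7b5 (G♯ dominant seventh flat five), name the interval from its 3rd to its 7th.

diminished fifth

G♯7b5 (G♯ dominant seventh flat five) is spelled G♯, B♯, D, F♯.
The 3rd is B♯ and the 7th is F♯.
5 letter names make it a fifth; at 6 semitones (a half step narrower than perfect) the quality is diminished.
This 3–7 tritone is the characteristic tension at the heart of the dominant sound.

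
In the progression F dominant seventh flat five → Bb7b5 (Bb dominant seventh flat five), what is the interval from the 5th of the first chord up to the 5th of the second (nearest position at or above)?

The 5th of F dominant seventh flat five is Cb; the 5th of Bb7b5 (Bb dominant seventh flat five) is Fb.
From Cb to Fb is 5 semitones, exactly the perfect fourth.

P4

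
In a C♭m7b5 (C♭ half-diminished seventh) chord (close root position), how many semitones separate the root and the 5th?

Spelling the chord: C♭, E𝄫, G𝄫, B𝄫.
C♭ to G𝄫 is a diminished fifth: 6 semitones.

6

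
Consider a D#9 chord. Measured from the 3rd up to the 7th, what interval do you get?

diminished fifth

D#9 (D# dominant ninth): D#-F##-A#-C#-E#.
That puts F## below C#.
5 letter names make it a fifth; at 6 semitones (a half step narrower than perfect) the quality is diminished.
That tritone between 3rd and 7th is what gives the dominant seventh its pull toward resolution.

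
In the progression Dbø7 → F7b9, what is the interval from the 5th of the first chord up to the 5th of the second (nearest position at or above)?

The 5th of Dbø7 is Abb; the 5th of F7b9 is C.
Abb up to C is 5 semitones, a half step wider than a major third, so the interval is augmented.

A3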